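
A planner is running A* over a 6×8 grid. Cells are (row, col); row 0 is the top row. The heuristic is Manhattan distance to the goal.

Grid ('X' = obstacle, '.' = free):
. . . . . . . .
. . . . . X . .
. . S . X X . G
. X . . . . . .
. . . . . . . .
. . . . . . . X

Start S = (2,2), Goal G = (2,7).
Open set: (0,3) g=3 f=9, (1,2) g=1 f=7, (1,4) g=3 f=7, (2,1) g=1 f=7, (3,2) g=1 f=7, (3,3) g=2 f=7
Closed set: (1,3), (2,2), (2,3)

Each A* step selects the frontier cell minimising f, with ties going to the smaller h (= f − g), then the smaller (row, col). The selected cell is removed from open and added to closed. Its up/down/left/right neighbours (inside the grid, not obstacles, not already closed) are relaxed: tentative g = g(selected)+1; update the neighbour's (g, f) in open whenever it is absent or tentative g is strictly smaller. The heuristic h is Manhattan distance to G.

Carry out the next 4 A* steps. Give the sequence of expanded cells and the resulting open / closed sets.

step 1: expand (1,4) (f=7, h=4) → closed; open now [(0,3) g=3 f=9, (0,4) g=4 f=9, (1,2) g=1 f=7, (2,1) g=1 f=7, (3,2) g=1 f=7, (3,3) g=2 f=7]
step 2: expand (3,3) (f=7, h=5) → closed; open now [(0,3) g=3 f=9, (0,4) g=4 f=9, (1,2) g=1 f=7, (2,1) g=1 f=7, (3,2) g=1 f=7, (3,4) g=3 f=7, (4,3) g=3 f=9]
step 3: expand (3,4) (f=7, h=4) → closed; open now [(0,3) g=3 f=9, (0,4) g=4 f=9, (1,2) g=1 f=7, (2,1) g=1 f=7, (3,2) g=1 f=7, (3,5) g=4 f=7, (4,3) g=3 f=9, (4,4) g=4 f=9]
step 4: expand (3,5) (f=7, h=3) → closed; open now [(0,3) g=3 f=9, (0,4) g=4 f=9, (1,2) g=1 f=7, (2,1) g=1 f=7, (3,2) g=1 f=7, (3,6) g=5 f=7, (4,3) g=3 f=9, (4,4) g=4 f=9, (4,5) g=5 f=9]

order=[(1,4) → (3,3) → (3,4) → (3,5)]; open=[(0,3) g=3 f=9, (0,4) g=4 f=9, (1,2) g=1 f=7, (2,1) g=1 f=7, (3,2) g=1 f=7, (3,6) g=5 f=7, (4,3) g=3 f=9, (4,4) g=4 f=9, (4,5) g=5 f=9]; closed=[(1,3), (1,4), (2,2), (2,3), (3,3), (3,4), (3,5)]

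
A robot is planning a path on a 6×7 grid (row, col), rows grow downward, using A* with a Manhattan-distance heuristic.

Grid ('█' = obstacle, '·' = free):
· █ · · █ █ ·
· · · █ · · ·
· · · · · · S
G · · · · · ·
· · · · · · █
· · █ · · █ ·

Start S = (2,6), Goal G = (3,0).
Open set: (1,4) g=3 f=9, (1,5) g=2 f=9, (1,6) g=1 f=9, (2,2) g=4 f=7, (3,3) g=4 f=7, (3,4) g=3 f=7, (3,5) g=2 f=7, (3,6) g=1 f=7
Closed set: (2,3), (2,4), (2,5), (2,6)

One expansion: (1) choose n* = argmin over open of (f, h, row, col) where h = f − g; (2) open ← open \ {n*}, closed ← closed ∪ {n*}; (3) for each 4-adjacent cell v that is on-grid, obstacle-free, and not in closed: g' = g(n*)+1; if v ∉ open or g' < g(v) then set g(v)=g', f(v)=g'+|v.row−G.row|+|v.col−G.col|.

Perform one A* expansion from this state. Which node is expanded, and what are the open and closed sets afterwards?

expanded=(2,2); open=[(1,2) g=5 f=9, (1,4) g=3 f=9, (1,5) g=2 f=9, (1,6) g=1 f=9, (2,1) g=5 f=7, (3,2) g=5 f=7, (3,3) g=4 f=7, (3,4) g=3 f=7, (3,5) g=2 f=7, (3,6) g=1 f=7]; closed=[(2,2), (2,3), (2,4), (2,5), (2,6)]

step 1: expand (2,2) (f=7, h=3) → closed; open now [(1,2) g=5 f=9, (1,4) g=3 f=9, (1,5) g=2 f=9, (1,6) g=1 f=9, (2,1) g=5 f=7, (3,2) g=5 f=7, (3,3) g=4 f=7, (3,4) g=3 f=7, (3,5) g=2 f=7, (3,6) g=1 f=7]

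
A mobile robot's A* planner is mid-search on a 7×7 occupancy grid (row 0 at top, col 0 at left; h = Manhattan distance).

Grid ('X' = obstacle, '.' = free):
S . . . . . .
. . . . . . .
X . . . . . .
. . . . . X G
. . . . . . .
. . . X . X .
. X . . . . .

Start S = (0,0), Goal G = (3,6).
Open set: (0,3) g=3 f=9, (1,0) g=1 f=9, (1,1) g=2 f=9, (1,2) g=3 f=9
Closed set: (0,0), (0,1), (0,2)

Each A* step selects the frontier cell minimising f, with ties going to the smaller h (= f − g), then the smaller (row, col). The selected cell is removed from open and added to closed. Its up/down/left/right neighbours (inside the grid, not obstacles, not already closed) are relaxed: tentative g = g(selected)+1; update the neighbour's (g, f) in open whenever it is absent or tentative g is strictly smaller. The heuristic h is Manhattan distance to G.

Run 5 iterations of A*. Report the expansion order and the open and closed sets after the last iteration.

step 1: expand (0,3) (f=9, h=6) → closed; open now [(0,4) g=4 f=9, (1,0) g=1 f=9, (1,1) g=2 f=9, (1,2) g=3 f=9, (1,3) g=4 f=9]
step 2: expand (0,4) (f=9, h=5) → closed; open now [(0,5) g=5 f=9, (1,0) g=1 f=9, (1,1) g=2 f=9, (1,2) g=3 f=9, (1,3) g=4 f=9, (1,4) g=5 f=9]
step 3: expand (0,5) (f=9, h=4) → closed; open now [(0,6) g=6 f=9, (1,0) g=1 f=9, (1,1) g=2 f=9, (1,2) g=3 f=9, (1,3) g=4 f=9, (1,4) g=5 f=9, (1,5) g=6 f=9]
step 4: expand (0,6) (f=9, h=3) → closed; open now [(1,0) g=1 f=9, (1,1) g=2 f=9, (1,2) g=3 f=9, (1,3) g=4 f=9, (1,4) g=5 f=9, (1,5) g=6 f=9, (1,6) g=7 f=9]
step 5: expand (1,6) (f=9, h=2) → closed; open now [(1,0) g=1 f=9, (1,1) g=2 f=9, (1,2) g=3 f=9, (1,3) g=4 f=9, (1,4) g=5 f=9, (1,5) g=6 f=9, (2,6) g=8 f=9]

order=[(0,3) → (0,4) → (0,5) → (0,6) → (1,6)]; open=[(1,0) g=1 f=9, (1,1) g=2 f=9, (1,2) g=3 f=9, (1,3) g=4 f=9, (1,4) g=5 f=9, (1,5) g=6 f=9, (2,6) g=8 f=9]; closed=[(0,0), (0,1), (0,2), (0,3), (0,4), (0,5), (0,6), (1,6)]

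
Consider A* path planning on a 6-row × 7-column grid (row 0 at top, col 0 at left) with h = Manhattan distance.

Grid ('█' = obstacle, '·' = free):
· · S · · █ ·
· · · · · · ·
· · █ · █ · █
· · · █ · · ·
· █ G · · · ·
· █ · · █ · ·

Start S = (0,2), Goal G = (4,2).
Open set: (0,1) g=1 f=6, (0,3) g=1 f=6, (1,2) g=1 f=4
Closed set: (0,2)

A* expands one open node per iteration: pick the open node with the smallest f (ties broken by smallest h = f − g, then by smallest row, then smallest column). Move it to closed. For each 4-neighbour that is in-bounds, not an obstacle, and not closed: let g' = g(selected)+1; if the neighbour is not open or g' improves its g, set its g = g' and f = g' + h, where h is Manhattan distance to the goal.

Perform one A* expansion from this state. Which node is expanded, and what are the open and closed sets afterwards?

step 1: expand (1,2) (f=4, h=3) → closed; open now [(0,1) g=1 f=6, (0,3) g=1 f=6, (1,1) g=2 f=6, (1,3) g=2 f=6]

expanded=(1,2); open=[(0,1) g=1 f=6, (0,3) g=1 f=6, (1,1) g=2 f=6, (1,3) g=2 f=6]; closed=[(0,2), (1,2)]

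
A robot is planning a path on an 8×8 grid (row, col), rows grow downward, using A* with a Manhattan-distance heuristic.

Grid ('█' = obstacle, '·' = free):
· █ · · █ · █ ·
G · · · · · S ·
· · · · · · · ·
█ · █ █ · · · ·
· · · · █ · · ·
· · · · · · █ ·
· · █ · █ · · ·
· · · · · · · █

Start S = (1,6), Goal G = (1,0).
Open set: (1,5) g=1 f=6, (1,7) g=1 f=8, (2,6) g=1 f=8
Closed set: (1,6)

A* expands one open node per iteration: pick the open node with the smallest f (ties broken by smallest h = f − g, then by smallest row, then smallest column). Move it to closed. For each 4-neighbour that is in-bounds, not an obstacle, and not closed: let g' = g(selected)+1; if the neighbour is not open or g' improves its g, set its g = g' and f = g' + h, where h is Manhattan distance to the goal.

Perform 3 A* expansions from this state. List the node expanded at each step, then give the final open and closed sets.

step 1: expand (1,5) (f=6, h=5) → closed; open now [(0,5) g=2 f=8, (1,4) g=2 f=6, (1,7) g=1 f=8, (2,5) g=2 f=8, (2,6) g=1 f=8]
step 2: expand (1,4) (f=6, h=4) → closed; open now [(0,5) g=2 f=8, (1,3) g=3 f=6, (1,7) g=1 f=8, (2,4) g=3 f=8, (2,5) g=2 f=8, (2,6) g=1 f=8]
step 3: expand (1,3) (f=6, h=3) → closed; open now [(0,3) g=4 f=8, (0,5) g=2 f=8, (1,2) g=4 f=6, (1,7) g=1 f=8, (2,3) g=4 f=8, (2,4) g=3 f=8, (2,5) g=2 f=8, (2,6) g=1 f=8]

order=[(1,5) → (1,4) → (1,3)]; open=[(0,3) g=4 f=8, (0,5) g=2 f=8, (1,2) g=4 f=6, (1,7) g=1 f=8, (2,3) g=4 f=8, (2,4) g=3 f=8, (2,5) g=2 f=8, (2,6) g=1 f=8]; closed=[(1,3), (1,4), (1,5), (1,6)]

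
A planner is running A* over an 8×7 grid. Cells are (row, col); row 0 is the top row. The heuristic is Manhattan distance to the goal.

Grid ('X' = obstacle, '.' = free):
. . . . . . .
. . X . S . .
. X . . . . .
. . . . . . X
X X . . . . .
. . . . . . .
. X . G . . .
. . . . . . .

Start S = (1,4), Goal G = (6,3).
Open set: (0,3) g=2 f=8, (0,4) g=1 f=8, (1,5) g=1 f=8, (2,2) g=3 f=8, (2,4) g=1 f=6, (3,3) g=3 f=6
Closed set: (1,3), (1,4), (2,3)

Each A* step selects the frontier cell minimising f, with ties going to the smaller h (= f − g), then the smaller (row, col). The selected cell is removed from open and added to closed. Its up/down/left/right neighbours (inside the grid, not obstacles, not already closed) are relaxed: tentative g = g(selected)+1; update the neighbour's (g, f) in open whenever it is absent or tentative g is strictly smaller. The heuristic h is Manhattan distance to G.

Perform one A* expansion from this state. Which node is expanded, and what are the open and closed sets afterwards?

expanded=(3,3); open=[(0,3) g=2 f=8, (0,4) g=1 f=8, (1,5) g=1 f=8, (2,2) g=3 f=8, (2,4) g=1 f=6, (3,2) g=4 f=8, (3,4) g=4 f=8, (4,3) g=4 f=6]; closed=[(1,3), (1,4), (2,3), (3,3)]

step 1: expand (3,3) (f=6, h=3) → closed; open now [(0,3) g=2 f=8, (0,4) g=1 f=8, (1,5) g=1 f=8, (2,2) g=3 f=8, (2,4) g=1 f=6, (3,2) g=4 f=8, (3,4) g=4 f=8, (4,3) g=4 f=6]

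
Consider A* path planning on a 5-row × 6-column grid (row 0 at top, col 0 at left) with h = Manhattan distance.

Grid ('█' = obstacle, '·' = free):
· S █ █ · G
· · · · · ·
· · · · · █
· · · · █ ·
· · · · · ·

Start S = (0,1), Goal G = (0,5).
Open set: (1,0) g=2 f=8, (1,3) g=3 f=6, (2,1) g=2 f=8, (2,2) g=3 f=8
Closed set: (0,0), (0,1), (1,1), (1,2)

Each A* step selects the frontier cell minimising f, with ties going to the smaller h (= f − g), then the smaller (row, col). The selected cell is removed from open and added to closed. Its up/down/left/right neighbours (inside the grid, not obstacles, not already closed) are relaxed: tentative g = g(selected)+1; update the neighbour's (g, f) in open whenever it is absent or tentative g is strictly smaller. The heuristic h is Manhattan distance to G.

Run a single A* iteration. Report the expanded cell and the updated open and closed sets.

expanded=(1,3); open=[(1,0) g=2 f=8, (1,4) g=4 f=6, (2,1) g=2 f=8, (2,2) g=3 f=8, (2,3) g=4 f=8]; closed=[(0,0), (0,1), (1,1), (1,2), (1,3)]

step 1: expand (1,3) (f=6, h=3) → closed; open now [(1,0) g=2 f=8, (1,4) g=4 f=6, (2,1) g=2 f=8, (2,2) g=3 f=8, (2,3) g=4 f=8]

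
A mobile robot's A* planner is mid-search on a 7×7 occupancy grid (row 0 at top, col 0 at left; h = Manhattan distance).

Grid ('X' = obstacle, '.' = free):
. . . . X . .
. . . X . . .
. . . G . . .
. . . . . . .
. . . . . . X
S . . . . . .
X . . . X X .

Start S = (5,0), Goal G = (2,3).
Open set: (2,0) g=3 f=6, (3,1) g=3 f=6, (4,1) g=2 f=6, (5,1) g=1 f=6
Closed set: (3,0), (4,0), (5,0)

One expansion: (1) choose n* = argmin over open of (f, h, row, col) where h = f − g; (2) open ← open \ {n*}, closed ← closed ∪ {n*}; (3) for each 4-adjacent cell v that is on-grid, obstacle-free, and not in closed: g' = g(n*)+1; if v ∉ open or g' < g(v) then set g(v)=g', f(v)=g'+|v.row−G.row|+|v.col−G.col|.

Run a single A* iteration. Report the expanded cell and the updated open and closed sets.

expanded=(2,0); open=[(1,0) g=4 f=8, (2,1) g=4 f=6, (3,1) g=3 f=6, (4,1) g=2 f=6, (5,1) g=1 f=6]; closed=[(2,0), (3,0), (4,0), (5,0)]

step 1: expand (2,0) (f=6, h=3) → closed; open now [(1,0) g=4 f=8, (2,1) g=4 f=6, (3,1) g=3 f=6, (4,1) g=2 f=6, (5,1) g=1 f=6]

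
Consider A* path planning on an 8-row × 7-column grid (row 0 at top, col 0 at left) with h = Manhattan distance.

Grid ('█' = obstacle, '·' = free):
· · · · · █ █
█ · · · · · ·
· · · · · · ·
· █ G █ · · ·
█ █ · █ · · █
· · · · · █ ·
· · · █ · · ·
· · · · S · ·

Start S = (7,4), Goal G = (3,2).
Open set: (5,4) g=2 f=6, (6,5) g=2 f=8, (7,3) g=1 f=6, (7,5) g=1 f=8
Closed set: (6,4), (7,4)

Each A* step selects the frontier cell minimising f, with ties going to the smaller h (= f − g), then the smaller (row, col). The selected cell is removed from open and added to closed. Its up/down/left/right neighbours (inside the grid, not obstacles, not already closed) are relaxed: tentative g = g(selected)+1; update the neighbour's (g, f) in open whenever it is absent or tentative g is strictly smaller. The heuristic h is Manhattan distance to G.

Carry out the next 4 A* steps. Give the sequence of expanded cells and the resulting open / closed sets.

order=[(5,4) → (4,4) → (3,4) → (5,3)]; open=[(2,4) g=5 f=8, (3,5) g=5 f=8, (4,5) g=4 f=8, (5,2) g=4 f=6, (6,5) g=2 f=8, (7,3) g=1 f=6, (7,5) g=1 f=8]; closed=[(3,4), (4,4), (5,3), (5,4), (6,4), (7,4)]

step 1: expand (5,4) (f=6, h=4) → closed; open now [(4,4) g=3 f=6, (5,3) g=3 f=6, (6,5) g=2 f=8, (7,3) g=1 f=6, (7,5) g=1 f=8]
step 2: expand (4,4) (f=6, h=3) → closed; open now [(3,4) g=4 f=6, (4,5) g=4 f=8, (5,3) g=3 f=6, (6,5) g=2 f=8, (7,3) g=1 f=6, (7,5) g=1 f=8]
step 3: expand (3,4) (f=6, h=2) → closed; open now [(2,4) g=5 f=8, (3,5) g=5 f=8, (4,5) g=4 f=8, (5,3) g=3 f=6, (6,5) g=2 f=8, (7,3) g=1 f=6, (7,5) g=1 f=8]
step 4: expand (5,3) (f=6, h=3) → closed; open now [(2,4) g=5 f=8, (3,5) g=5 f=8, (4,5) g=4 f=8, (5,2) g=4 f=6, (6,5) g=2 f=8, (7,3) g=1 f=6, (7,5) g=1 f=8]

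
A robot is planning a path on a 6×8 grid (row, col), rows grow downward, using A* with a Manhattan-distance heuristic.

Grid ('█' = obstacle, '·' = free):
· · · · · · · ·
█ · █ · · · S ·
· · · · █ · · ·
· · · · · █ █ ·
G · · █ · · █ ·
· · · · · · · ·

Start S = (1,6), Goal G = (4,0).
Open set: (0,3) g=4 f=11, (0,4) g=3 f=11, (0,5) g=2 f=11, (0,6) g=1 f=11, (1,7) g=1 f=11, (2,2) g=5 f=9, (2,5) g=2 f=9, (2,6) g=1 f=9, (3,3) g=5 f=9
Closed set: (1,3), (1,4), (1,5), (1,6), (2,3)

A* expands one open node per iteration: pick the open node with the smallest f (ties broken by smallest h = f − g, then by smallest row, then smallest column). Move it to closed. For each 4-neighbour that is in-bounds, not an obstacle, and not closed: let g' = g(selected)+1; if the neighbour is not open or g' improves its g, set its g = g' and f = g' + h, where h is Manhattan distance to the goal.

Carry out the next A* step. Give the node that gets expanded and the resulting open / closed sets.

step 1: expand (2,2) (f=9, h=4) → closed; open now [(0,3) g=4 f=11, (0,4) g=3 f=11, (0,5) g=2 f=11, (0,6) g=1 f=11, (1,7) g=1 f=11, (2,1) g=6 f=9, (2,5) g=2 f=9, (2,6) g=1 f=9, (3,2) g=6 f=9, (3,3) g=5 f=9]

expanded=(2,2); open=[(0,3) g=4 f=11, (0,4) g=3 f=11, (0,5) g=2 f=11, (0,6) g=1 f=11, (1,7) g=1 f=11, (2,1) g=6 f=9, (2,5) g=2 f=9, (2,6) g=1 f=9, (3,2) g=6 f=9, (3,3) g=5 f=9]; closed=[(1,3), (1,4), (1,5), (1,6), (2,2), (2,3)]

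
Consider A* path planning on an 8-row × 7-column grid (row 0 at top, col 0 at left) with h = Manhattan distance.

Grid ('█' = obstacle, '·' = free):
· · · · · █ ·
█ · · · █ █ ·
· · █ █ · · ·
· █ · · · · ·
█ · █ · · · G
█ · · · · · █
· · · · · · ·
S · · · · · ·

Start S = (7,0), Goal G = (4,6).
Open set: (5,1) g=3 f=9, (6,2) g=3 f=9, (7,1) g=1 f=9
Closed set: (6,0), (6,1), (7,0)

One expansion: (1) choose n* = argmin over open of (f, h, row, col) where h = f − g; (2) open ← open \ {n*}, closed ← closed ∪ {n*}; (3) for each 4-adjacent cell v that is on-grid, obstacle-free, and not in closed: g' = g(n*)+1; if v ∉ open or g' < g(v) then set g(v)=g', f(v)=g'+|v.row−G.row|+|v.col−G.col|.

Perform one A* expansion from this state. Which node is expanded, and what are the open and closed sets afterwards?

expanded=(5,1); open=[(4,1) g=4 f=9, (5,2) g=4 f=9, (6,2) g=3 f=9, (7,1) g=1 f=9]; closed=[(5,1), (6,0), (6,1), (7,0)]

step 1: expand (5,1) (f=9, h=6) → closed; open now [(4,1) g=4 f=9, (5,2) g=4 f=9, (6,2) g=3 f=9, (7,1) g=1 f=9]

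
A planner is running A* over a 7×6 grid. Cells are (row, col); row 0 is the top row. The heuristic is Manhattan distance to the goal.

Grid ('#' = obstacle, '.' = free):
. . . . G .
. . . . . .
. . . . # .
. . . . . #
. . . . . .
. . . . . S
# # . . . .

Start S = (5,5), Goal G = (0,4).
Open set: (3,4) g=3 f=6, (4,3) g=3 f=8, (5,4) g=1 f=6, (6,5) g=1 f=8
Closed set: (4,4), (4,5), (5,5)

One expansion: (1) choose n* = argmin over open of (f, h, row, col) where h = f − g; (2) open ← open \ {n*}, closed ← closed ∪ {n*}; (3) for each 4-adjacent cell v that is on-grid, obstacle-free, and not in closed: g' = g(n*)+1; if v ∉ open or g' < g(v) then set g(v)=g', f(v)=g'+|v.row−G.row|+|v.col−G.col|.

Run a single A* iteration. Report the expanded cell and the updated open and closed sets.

expanded=(3,4); open=[(3,3) g=4 f=8, (4,3) g=3 f=8, (5,4) g=1 f=6, (6,5) g=1 f=8]; closed=[(3,4), (4,4), (4,5), (5,5)]

step 1: expand (3,4) (f=6, h=3) → closed; open now [(3,3) g=4 f=8, (4,3) g=3 f=8, (5,4) g=1 f=6, (6,5) g=1 f=8]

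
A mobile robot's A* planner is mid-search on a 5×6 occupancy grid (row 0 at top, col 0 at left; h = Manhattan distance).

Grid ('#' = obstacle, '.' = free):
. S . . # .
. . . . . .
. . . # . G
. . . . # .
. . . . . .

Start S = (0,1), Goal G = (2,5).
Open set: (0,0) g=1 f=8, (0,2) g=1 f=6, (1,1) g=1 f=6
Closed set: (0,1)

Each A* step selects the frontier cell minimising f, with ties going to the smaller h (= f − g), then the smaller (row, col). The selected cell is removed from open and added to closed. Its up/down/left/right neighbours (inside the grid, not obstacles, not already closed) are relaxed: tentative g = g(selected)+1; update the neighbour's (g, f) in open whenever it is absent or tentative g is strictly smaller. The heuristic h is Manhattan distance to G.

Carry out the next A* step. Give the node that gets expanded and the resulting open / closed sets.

expanded=(0,2); open=[(0,0) g=1 f=8, (0,3) g=2 f=6, (1,1) g=1 f=6, (1,2) g=2 f=6]; closed=[(0,1), (0,2)]

step 1: expand (0,2) (f=6, h=5) → closed; open now [(0,0) g=1 f=8, (0,3) g=2 f=6, (1,1) g=1 f=6, (1,2) g=2 f=6]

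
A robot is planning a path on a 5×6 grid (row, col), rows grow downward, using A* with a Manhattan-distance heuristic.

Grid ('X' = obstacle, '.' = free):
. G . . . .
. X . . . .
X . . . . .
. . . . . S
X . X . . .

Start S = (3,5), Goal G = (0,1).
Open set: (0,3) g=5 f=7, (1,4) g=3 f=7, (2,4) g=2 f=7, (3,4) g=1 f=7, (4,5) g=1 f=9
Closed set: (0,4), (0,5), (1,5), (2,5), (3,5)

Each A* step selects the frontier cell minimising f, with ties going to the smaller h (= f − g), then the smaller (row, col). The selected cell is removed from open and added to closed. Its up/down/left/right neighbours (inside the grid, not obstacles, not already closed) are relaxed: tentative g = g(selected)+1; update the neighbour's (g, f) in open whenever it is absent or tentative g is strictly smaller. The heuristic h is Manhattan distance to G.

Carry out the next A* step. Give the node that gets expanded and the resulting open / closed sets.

step 1: expand (0,3) (f=7, h=2) → closed; open now [(0,2) g=6 f=7, (1,3) g=6 f=9, (1,4) g=3 f=7, (2,4) g=2 f=7, (3,4) g=1 f=7, (4,5) g=1 f=9]

expanded=(0,3); open=[(0,2) g=6 f=7, (1,3) g=6 f=9, (1,4) g=3 f=7, (2,4) g=2 f=7, (3,4) g=1 f=7, (4,5) g=1 f=9]; closed=[(0,3), (0,4), (0,5), (1,5), (2,5), (3,5)]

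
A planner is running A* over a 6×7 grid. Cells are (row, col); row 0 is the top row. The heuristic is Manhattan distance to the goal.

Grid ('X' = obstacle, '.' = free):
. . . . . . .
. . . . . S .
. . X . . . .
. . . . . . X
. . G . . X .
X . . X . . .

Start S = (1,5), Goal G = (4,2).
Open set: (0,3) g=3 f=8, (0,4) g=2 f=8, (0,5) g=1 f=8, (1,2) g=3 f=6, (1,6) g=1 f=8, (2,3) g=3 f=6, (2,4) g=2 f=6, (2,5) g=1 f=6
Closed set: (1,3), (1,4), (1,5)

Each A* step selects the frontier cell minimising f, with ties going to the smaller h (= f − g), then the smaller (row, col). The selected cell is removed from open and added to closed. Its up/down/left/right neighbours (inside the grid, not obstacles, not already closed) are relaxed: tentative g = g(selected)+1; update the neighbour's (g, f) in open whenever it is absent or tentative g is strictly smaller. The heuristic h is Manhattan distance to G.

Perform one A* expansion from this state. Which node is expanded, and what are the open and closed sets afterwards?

step 1: expand (1,2) (f=6, h=3) → closed; open now [(0,2) g=4 f=8, (0,3) g=3 f=8, (0,4) g=2 f=8, (0,5) g=1 f=8, (1,1) g=4 f=8, (1,6) g=1 f=8, (2,3) g=3 f=6, (2,4) g=2 f=6, (2,5) g=1 f=6]

expanded=(1,2); open=[(0,2) g=4 f=8, (0,3) g=3 f=8, (0,4) g=2 f=8, (0,5) g=1 f=8, (1,1) g=4 f=8, (1,6) g=1 f=8, (2,3) g=3 f=6, (2,4) g=2 f=6, (2,5) g=1 f=6]; closed=[(1,2), (1,3), (1,4), (1,5)]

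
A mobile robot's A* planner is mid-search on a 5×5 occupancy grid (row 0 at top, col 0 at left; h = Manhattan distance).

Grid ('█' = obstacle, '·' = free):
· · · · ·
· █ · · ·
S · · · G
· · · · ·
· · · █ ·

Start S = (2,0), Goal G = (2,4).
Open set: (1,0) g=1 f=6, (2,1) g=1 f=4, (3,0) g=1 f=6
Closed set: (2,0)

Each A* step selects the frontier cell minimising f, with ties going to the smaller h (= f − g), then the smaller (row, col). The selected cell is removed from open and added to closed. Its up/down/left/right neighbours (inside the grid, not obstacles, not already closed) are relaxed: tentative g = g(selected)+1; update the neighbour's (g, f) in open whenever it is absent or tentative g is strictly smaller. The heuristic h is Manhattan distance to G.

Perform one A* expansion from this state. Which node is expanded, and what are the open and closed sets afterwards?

step 1: expand (2,1) (f=4, h=3) → closed; open now [(1,0) g=1 f=6, (2,2) g=2 f=4, (3,0) g=1 f=6, (3,1) g=2 f=6]

expanded=(2,1); open=[(1,0) g=1 f=6, (2,2) g=2 f=4, (3,0) g=1 f=6, (3,1) g=2 f=6]; closed=[(2,0), (2,1)]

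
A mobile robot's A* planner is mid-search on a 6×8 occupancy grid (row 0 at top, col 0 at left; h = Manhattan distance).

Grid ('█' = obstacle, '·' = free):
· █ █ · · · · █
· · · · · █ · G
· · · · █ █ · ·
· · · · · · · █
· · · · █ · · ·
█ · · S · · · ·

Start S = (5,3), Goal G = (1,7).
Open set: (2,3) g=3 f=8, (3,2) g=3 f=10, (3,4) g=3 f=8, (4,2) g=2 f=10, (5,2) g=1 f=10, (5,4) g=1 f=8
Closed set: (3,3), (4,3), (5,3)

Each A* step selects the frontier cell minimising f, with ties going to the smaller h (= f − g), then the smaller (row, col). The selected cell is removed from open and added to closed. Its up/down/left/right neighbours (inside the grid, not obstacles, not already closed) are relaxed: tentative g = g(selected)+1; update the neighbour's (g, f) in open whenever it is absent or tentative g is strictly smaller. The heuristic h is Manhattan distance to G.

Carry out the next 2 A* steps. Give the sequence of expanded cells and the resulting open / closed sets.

step 1: expand (2,3) (f=8, h=5) → closed; open now [(1,3) g=4 f=8, (2,2) g=4 f=10, (3,2) g=3 f=10, (3,4) g=3 f=8, (4,2) g=2 f=10, (5,2) g=1 f=10, (5,4) g=1 f=8]
step 2: expand (1,3) (f=8, h=4) → closed; open now [(0,3) g=5 f=10, (1,2) g=5 f=10, (1,4) g=5 f=8, (2,2) g=4 f=10, (3,2) g=3 f=10, (3,4) g=3 f=8, (4,2) g=2 f=10, (5,2) g=1 f=10, (5,4) g=1 f=8]

order=[(2,3) → (1,3)]; open=[(0,3) g=5 f=10, (1,2) g=5 f=10, (1,4) g=5 f=8, (2,2) g=4 f=10, (3,2) g=3 f=10, (3,4) g=3 f=8, (4,2) g=2 f=10, (5,2) g=1 f=10, (5,4) g=1 f=8]; closed=[(1,3), (2,3), (3,3), (4,3), (5,3)]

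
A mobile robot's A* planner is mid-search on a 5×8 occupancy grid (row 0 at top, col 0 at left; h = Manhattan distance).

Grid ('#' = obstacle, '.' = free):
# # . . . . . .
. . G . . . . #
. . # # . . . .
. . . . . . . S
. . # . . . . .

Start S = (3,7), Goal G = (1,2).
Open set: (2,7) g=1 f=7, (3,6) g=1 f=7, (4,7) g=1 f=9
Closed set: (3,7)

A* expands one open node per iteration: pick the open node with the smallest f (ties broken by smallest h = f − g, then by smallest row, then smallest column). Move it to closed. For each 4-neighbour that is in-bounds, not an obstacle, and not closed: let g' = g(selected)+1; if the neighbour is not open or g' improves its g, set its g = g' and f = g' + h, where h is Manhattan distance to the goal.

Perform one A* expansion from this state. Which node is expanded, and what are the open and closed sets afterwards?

step 1: expand (2,7) (f=7, h=6) → closed; open now [(2,6) g=2 f=7, (3,6) g=1 f=7, (4,7) g=1 f=9]

expanded=(2,7); open=[(2,6) g=2 f=7, (3,6) g=1 f=7, (4,7) g=1 f=9]; closed=[(2,7), (3,7)]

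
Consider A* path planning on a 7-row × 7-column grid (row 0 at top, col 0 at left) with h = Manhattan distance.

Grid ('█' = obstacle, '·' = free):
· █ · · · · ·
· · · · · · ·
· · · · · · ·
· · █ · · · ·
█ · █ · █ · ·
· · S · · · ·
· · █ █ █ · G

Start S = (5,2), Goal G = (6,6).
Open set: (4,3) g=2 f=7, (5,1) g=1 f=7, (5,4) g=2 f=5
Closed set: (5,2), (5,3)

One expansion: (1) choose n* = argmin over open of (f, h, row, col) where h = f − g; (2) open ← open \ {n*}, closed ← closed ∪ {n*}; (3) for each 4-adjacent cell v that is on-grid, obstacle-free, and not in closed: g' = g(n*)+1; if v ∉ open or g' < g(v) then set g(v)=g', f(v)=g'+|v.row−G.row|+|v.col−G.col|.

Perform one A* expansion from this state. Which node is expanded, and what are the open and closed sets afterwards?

expanded=(5,4); open=[(4,3) g=2 f=7, (5,1) g=1 f=7, (5,5) g=3 f=5]; closed=[(5,2), (5,3), (5,4)]

step 1: expand (5,4) (f=5, h=3) → closed; open now [(4,3) g=2 f=7, (5,1) g=1 f=7, (5,5) g=3 f=5]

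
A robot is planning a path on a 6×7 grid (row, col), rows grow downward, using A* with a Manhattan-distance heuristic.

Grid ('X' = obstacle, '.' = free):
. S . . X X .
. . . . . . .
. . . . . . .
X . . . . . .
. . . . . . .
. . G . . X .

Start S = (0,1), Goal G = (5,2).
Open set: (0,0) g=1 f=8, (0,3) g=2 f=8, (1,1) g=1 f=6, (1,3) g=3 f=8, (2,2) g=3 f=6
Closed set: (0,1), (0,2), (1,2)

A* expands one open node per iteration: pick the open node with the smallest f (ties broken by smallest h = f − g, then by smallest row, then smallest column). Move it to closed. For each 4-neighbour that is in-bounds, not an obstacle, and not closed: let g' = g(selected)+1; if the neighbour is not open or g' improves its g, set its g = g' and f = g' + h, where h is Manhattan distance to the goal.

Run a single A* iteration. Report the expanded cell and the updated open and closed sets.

expanded=(2,2); open=[(0,0) g=1 f=8, (0,3) g=2 f=8, (1,1) g=1 f=6, (1,3) g=3 f=8, (2,1) g=4 f=8, (2,3) g=4 f=8, (3,2) g=4 f=6]; closed=[(0,1), (0,2), (1,2), (2,2)]

step 1: expand (2,2) (f=6, h=3) → closed; open now [(0,0) g=1 f=8, (0,3) g=2 f=8, (1,1) g=1 f=6, (1,3) g=3 f=8, (2,1) g=4 f=8, (2,3) g=4 f=8, (3,2) g=4 f=6]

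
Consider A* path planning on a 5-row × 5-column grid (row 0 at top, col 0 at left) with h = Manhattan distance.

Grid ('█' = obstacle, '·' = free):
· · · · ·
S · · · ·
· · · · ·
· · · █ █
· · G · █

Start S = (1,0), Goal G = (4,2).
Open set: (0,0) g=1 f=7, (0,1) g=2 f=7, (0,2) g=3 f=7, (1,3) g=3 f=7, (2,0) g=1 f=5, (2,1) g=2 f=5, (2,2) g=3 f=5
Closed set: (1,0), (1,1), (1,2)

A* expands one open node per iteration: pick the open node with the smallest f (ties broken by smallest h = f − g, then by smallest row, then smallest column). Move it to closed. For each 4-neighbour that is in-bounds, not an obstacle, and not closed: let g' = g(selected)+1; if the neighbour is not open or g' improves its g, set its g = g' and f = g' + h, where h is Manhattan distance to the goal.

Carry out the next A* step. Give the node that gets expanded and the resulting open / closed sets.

step 1: expand (2,2) (f=5, h=2) → closed; open now [(0,0) g=1 f=7, (0,1) g=2 f=7, (0,2) g=3 f=7, (1,3) g=3 f=7, (2,0) g=1 f=5, (2,1) g=2 f=5, (2,3) g=4 f=7, (3,2) g=4 f=5]

expanded=(2,2); open=[(0,0) g=1 f=7, (0,1) g=2 f=7, (0,2) g=3 f=7, (1,3) g=3 f=7, (2,0) g=1 f=5, (2,1) g=2 f=5, (2,3) g=4 f=7, (3,2) g=4 f=5]; closed=[(1,0), (1,1), (1,2), (2,2)]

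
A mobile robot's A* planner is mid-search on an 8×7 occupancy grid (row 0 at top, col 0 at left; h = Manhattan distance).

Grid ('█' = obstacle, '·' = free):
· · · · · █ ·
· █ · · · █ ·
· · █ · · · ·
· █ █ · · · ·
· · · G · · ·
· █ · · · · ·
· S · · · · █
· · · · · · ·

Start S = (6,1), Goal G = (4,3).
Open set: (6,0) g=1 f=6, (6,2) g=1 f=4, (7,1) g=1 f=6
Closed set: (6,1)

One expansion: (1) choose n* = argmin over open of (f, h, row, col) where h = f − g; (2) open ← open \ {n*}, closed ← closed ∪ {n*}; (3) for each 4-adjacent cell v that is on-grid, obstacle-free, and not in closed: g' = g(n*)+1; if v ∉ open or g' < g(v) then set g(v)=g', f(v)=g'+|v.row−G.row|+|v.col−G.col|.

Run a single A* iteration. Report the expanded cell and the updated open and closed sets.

expanded=(6,2); open=[(5,2) g=2 f=4, (6,0) g=1 f=6, (6,3) g=2 f=4, (7,1) g=1 f=6, (7,2) g=2 f=6]; closed=[(6,1), (6,2)]

step 1: expand (6,2) (f=4, h=3) → closed; open now [(5,2) g=2 f=4, (6,0) g=1 f=6, (6,3) g=2 f=4, (7,1) g=1 f=6, (7,2) g=2 f=6]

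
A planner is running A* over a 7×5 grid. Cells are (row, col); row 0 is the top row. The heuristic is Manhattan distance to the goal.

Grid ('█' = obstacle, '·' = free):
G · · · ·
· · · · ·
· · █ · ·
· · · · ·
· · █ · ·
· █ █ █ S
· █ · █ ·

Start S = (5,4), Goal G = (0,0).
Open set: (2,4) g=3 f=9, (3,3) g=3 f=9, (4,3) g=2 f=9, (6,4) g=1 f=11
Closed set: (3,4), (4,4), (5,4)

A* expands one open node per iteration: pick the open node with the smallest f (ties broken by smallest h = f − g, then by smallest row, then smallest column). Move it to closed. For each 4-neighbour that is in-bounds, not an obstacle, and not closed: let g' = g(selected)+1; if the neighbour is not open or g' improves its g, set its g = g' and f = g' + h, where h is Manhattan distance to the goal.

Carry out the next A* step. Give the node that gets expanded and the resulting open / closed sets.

expanded=(2,4); open=[(1,4) g=4 f=9, (2,3) g=4 f=9, (3,3) g=3 f=9, (4,3) g=2 f=9, (6,4) g=1 f=11]; closed=[(2,4), (3,4), (4,4), (5,4)]

step 1: expand (2,4) (f=9, h=6) → closed; open now [(1,4) g=4 f=9, (2,3) g=4 f=9, (3,3) g=3 f=9, (4,3) g=2 f=9, (6,4) g=1 f=11]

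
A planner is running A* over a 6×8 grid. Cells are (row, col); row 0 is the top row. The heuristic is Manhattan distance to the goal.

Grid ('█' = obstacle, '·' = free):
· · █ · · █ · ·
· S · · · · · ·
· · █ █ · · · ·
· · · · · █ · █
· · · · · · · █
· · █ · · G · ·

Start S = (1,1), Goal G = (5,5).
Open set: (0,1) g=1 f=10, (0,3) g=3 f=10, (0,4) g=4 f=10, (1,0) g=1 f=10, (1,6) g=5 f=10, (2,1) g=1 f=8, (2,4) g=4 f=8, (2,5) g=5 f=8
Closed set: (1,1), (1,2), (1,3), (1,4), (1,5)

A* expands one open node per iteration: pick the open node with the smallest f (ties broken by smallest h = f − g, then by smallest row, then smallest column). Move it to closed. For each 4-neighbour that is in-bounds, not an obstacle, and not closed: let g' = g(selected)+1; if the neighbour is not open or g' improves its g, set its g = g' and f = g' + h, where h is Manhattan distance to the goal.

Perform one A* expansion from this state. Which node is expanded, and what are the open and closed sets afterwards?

step 1: expand (2,5) (f=8, h=3) → closed; open now [(0,1) g=1 f=10, (0,3) g=3 f=10, (0,4) g=4 f=10, (1,0) g=1 f=10, (1,6) g=5 f=10, (2,1) g=1 f=8, (2,4) g=4 f=8, (2,6) g=6 f=10]

expanded=(2,5); open=[(0,1) g=1 f=10, (0,3) g=3 f=10, (0,4) g=4 f=10, (1,0) g=1 f=10, (1,6) g=5 f=10, (2,1) g=1 f=8, (2,4) g=4 f=8, (2,6) g=6 f=10]; closed=[(1,1), (1,2), (1,3), (1,4), (1,5), (2,5)]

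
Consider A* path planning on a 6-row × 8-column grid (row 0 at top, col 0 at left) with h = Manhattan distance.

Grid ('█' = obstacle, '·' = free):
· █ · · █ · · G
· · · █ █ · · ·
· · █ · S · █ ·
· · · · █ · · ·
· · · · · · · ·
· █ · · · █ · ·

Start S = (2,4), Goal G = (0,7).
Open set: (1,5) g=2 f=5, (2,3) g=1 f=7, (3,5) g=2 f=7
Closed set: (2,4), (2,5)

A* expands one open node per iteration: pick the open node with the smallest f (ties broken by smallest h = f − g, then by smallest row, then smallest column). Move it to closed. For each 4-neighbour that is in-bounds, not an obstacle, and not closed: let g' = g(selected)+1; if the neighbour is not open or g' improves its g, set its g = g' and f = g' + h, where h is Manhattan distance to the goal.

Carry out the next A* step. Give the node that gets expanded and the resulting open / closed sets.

expanded=(1,5); open=[(0,5) g=3 f=5, (1,6) g=3 f=5, (2,3) g=1 f=7, (3,5) g=2 f=7]; closed=[(1,5), (2,4), (2,5)]

step 1: expand (1,5) (f=5, h=3) → closed; open now [(0,5) g=3 f=5, (1,6) g=3 f=5, (2,3) g=1 f=7, (3,5) g=2 f=7]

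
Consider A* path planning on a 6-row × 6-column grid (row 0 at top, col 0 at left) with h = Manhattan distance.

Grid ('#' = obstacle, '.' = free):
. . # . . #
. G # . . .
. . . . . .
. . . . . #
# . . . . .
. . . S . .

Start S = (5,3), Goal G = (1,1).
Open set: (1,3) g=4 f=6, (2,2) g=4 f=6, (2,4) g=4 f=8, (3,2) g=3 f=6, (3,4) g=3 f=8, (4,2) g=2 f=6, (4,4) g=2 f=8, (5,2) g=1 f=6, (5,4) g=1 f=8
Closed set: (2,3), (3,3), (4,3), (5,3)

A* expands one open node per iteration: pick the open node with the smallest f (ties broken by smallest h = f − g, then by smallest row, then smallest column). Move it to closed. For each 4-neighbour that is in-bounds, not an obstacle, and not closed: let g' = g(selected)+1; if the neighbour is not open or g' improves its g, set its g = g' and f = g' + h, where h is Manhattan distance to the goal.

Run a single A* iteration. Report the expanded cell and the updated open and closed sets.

step 1: expand (1,3) (f=6, h=2) → closed; open now [(0,3) g=5 f=8, (1,4) g=5 f=8, (2,2) g=4 f=6, (2,4) g=4 f=8, (3,2) g=3 f=6, (3,4) g=3 f=8, (4,2) g=2 f=6, (4,4) g=2 f=8, (5,2) g=1 f=6, (5,4) g=1 f=8]

expanded=(1,3); open=[(0,3) g=5 f=8, (1,4) g=5 f=8, (2,2) g=4 f=6, (2,4) g=4 f=8, (3,2) g=3 f=6, (3,4) g=3 f=8, (4,2) g=2 f=6, (4,4) g=2 f=8, (5,2) g=1 f=6, (5,4) g=1 f=8]; closed=[(1,3), (2,3), (3,3), (4,3), (5,3)]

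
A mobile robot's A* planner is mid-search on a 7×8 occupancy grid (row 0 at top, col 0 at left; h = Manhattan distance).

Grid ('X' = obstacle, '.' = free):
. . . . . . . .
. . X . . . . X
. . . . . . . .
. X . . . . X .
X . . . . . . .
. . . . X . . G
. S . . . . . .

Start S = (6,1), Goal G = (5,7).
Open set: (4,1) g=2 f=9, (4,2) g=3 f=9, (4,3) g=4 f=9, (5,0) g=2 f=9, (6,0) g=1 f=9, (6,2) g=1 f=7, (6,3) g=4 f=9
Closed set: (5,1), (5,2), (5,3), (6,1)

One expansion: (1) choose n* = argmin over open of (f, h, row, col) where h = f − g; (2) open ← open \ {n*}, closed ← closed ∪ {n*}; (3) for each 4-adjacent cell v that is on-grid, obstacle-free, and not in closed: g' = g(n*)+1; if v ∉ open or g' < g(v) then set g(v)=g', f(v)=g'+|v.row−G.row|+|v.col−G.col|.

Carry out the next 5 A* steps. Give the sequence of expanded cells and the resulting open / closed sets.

order=[(6,2) → (6,3) → (6,4) → (6,5) → (5,5)]; open=[(4,1) g=2 f=9, (4,2) g=3 f=9, (4,3) g=4 f=9, (4,5) g=6 f=9, (5,0) g=2 f=9, (5,6) g=6 f=7, (6,0) g=1 f=9, (6,6) g=5 f=7]; closed=[(5,1), (5,2), (5,3), (5,5), (6,1), (6,2), (6,3), (6,4), (6,5)]

step 1: expand (6,2) (f=7, h=6) → closed; open now [(4,1) g=2 f=9, (4,2) g=3 f=9, (4,3) g=4 f=9, (5,0) g=2 f=9, (6,0) g=1 f=9, (6,3) g=2 f=7]
step 2: expand (6,3) (f=7, h=5) → closed; open now [(4,1) g=2 f=9, (4,2) g=3 f=9, (4,3) g=4 f=9, (5,0) g=2 f=9, (6,0) g=1 f=9, (6,4) g=3 f=7]
step 3: expand (6,4) (f=7, h=4) → closed; open now [(4,1) g=2 f=9, (4,2) g=3 f=9, (4,3) g=4 f=9, (5,0) g=2 f=9, (6,0) g=1 f=9, (6,5) g=4 f=7]
step 4: expand (6,5) (f=7, h=3) → closed; open now [(4,1) g=2 f=9, (4,2) g=3 f=9, (4,3) g=4 f=9, (5,0) g=2 f=9, (5,5) g=5 f=7, (6,0) g=1 f=9, (6,6) g=5 f=7]
step 5: expand (5,5) (f=7, h=2) → closed; open now [(4,1) g=2 f=9, (4,2) g=3 f=9, (4,3) g=4 f=9, (4,5) g=6 f=9, (5,0) g=2 f=9, (5,6) g=6 f=7, (6,0) g=1 f=9, (6,6) g=5 f=7]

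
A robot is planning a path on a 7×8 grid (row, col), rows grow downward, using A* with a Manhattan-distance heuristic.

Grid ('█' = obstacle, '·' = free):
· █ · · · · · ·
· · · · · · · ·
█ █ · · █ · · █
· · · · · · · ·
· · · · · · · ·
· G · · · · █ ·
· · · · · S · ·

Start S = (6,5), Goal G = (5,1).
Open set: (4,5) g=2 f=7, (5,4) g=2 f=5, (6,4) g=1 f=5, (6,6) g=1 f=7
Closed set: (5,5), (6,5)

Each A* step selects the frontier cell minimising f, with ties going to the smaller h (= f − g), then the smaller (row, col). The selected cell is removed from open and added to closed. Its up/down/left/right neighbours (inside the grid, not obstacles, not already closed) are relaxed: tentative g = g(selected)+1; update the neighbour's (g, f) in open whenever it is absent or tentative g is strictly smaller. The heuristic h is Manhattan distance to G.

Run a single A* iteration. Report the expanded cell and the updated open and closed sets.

expanded=(5,4); open=[(4,4) g=3 f=7, (4,5) g=2 f=7, (5,3) g=3 f=5, (6,4) g=1 f=5, (6,6) g=1 f=7]; closed=[(5,4), (5,5), (6,5)]

step 1: expand (5,4) (f=5, h=3) → closed; open now [(4,4) g=3 f=7, (4,5) g=2 f=7, (5,3) g=3 f=5, (6,4) g=1 f=5, (6,6) g=1 f=7]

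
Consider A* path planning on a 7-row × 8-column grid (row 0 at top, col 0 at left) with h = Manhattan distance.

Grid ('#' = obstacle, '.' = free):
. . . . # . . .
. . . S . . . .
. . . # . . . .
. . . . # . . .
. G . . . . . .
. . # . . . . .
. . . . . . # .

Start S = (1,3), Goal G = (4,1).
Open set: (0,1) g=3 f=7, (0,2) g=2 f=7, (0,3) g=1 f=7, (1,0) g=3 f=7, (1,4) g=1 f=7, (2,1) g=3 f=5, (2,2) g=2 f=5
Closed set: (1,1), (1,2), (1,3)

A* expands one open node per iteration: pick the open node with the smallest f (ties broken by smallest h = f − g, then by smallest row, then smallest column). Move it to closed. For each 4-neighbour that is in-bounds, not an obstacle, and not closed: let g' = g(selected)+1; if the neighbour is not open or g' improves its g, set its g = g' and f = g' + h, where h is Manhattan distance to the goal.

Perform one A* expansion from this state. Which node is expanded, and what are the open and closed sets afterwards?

expanded=(2,1); open=[(0,1) g=3 f=7, (0,2) g=2 f=7, (0,3) g=1 f=7, (1,0) g=3 f=7, (1,4) g=1 f=7, (2,0) g=4 f=7, (2,2) g=2 f=5, (3,1) g=4 f=5]; closed=[(1,1), (1,2), (1,3), (2,1)]

step 1: expand (2,1) (f=5, h=2) → closed; open now [(0,1) g=3 f=7, (0,2) g=2 f=7, (0,3) g=1 f=7, (1,0) g=3 f=7, (1,4) g=1 f=7, (2,0) g=4 f=7, (2,2) g=2 f=5, (3,1) g=4 f=5]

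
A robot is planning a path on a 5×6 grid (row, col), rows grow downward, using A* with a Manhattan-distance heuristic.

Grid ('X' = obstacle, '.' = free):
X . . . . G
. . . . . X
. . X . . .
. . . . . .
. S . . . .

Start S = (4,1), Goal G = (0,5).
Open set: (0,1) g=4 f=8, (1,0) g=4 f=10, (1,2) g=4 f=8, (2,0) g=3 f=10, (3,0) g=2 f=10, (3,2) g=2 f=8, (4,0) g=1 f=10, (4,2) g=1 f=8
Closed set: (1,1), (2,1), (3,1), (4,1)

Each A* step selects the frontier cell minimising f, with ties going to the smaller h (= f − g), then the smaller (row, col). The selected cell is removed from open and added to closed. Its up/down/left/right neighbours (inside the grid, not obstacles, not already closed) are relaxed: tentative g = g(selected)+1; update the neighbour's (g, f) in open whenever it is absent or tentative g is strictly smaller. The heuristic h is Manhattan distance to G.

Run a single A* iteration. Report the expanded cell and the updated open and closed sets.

step 1: expand (0,1) (f=8, h=4) → closed; open now [(0,2) g=5 f=8, (1,0) g=4 f=10, (1,2) g=4 f=8, (2,0) g=3 f=10, (3,0) g=2 f=10, (3,2) g=2 f=8, (4,0) g=1 f=10, (4,2) g=1 f=8]

expanded=(0,1); open=[(0,2) g=5 f=8, (1,0) g=4 f=10, (1,2) g=4 f=8, (2,0) g=3 f=10, (3,0) g=2 f=10, (3,2) g=2 f=8, (4,0) g=1 f=10, (4,2) g=1 f=8]; closed=[(0,1), (1,1), (2,1), (3,1), (4,1)]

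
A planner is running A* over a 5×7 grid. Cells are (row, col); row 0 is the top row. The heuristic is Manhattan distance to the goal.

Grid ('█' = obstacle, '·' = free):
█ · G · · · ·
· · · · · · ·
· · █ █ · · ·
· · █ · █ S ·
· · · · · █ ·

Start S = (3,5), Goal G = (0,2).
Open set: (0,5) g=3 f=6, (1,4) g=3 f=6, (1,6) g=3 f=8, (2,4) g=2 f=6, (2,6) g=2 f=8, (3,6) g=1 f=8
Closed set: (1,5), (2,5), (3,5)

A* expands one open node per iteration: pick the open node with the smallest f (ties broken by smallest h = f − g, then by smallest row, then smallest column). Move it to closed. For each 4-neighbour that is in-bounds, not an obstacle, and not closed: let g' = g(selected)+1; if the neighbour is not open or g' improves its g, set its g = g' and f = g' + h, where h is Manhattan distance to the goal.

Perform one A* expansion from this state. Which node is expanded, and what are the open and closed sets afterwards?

expanded=(0,5); open=[(0,4) g=4 f=6, (0,6) g=4 f=8, (1,4) g=3 f=6, (1,6) g=3 f=8, (2,4) g=2 f=6, (2,6) g=2 f=8, (3,6) g=1 f=8]; closed=[(0,5), (1,5), (2,5), (3,5)]

step 1: expand (0,5) (f=6, h=3) → closed; open now [(0,4) g=4 f=6, (0,6) g=4 f=8, (1,4) g=3 f=6, (1,6) g=3 f=8, (2,4) g=2 f=6, (2,6) g=2 f=8, (3,6) g=1 f=8]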